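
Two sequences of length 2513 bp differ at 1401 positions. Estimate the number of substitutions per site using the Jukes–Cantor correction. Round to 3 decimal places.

1.020

p = 1401/2513 ≈ 0.557501.
d = −(3/4) ln(1 − 4p/3) = −0.75 ln(1 − 0.743335) = −0.75 ln(0.256665)
  = −0.75 × (-1.359984) = 1.019988 substitutions/site.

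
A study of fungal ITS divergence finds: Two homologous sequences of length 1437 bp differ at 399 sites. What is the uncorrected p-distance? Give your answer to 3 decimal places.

0.278

p = 399/1437 = 0.277661… ≈ 0.278 (to 3 d.p.).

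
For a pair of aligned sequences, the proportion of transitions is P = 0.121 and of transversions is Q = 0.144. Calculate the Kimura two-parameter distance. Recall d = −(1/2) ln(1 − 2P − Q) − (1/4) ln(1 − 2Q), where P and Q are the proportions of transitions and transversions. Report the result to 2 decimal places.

0.33

Under the Kimura two-parameter model, d = −½ ln(1 − 2P − Q) − ¼ ln(1 − 2Q).
1 − 2P − Q = 0.614, giving −½ ln(0.614) = 0.243880.
1 − 2Q = 0.712, giving −¼ ln(0.712) = 0.084919.
d = 0.243880 + 0.084919 = 0.328799.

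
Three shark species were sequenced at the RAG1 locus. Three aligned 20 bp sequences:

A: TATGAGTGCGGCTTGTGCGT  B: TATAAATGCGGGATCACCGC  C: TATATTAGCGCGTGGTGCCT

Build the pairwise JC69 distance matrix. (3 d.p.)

A–B: 8/20 sites differ → p = 0.4, d = −0.75 ln(1 − 0.533333) = 0.571605 ≈ 0.572.
A–C: 8/20 sites differ → p = 0.4, d = −0.75 ln(1 − 0.533333) = 0.571605 ≈ 0.572.
B–C: 11/20 sites differ → p = 0.55, d = −0.75 ln(1 − 0.733333) = 0.991316 ≈ 0.991.

d(A,B) = 0.572, d(A,C) = 0.572, d(B,C) = 0.991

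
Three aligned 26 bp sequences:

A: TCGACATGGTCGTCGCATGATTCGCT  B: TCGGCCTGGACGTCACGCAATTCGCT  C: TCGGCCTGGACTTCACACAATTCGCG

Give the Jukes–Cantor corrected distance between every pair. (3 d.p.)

A–B: 7/26 sites differ → p ≈ 0.269231, d = −0.75 ln(1 − 0.358975) = 0.333515 ≈ 0.334.
A–C: 8/26 sites differ → p ≈ 0.307692, d = −0.75 ln(1 − 0.410256) = 0.396050 ≈ 0.396.
B–C: 3/26 sites differ → p ≈ 0.115385, d = −0.75 ln(1 − 0.153847) = 0.125291 ≈ 0.125.

d(A,B) = 0.334, d(A,C) = 0.396, d(B,C) = 0.125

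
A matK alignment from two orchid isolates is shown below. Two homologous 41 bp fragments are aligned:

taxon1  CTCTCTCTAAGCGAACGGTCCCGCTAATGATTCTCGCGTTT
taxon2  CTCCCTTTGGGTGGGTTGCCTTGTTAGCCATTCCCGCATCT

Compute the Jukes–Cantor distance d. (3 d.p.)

0.722

The sequences differ at 19 of 41 sites, so p = 19/41 ≈ 0.463415.
d = −(3/4) ln(1 − 4p/3) = −0.75 ln(1 − 0.617887) = −0.75 ln(0.382113)
  = −0.75 × (-0.962039) = 0.721529 substitutions/site.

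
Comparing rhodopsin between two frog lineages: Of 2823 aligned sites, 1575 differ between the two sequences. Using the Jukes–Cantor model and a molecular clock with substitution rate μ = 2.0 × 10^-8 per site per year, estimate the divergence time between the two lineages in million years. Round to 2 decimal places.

25.54

p = 1575/2823 ≈ 0.557917.
d = −(3/4) ln(1 − 4p/3) = −0.75 ln(1 − 0.743889) = −0.75 ln(0.256111)
  = −0.75 × (-1.362144) = 1.021608 substitutions/site.
Under a molecular clock d = 2μt, so t = d/(2μ) = 1.021608 / (2 × 2.0 × 10^-8) = 25.54 million years.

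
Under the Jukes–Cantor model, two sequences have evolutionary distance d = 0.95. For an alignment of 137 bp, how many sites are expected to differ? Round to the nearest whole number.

74

Invert JC69: p = (3/4)(1 − e^(−4d/3)) = 0.75 × (1 − e^(-1.266667)) = 0.75 × (1 − 0.281769) = 0.538673.
Expected differing sites = pL ≈ 0.538673 × 137 = 73.798201 ≈ 74.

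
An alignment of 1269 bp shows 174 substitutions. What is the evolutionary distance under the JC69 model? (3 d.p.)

p = 174/1269 ≈ 0.137116.
d = −(3/4) ln(1 − 4p/3) = −0.75 ln(1 − 0.182821) = −0.75 ln(0.817179)
  = −0.75 × (-0.201897) = 0.151423 substitutions/site.

0.151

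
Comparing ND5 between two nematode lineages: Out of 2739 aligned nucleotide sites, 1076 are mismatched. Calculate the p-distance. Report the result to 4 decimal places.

p = 1076/2739 = 0.392844… ≈ 0.3928 (to 4 d.p.).

0.3928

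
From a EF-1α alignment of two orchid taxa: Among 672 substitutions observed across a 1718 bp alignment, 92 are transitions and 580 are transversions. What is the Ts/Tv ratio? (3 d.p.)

0.159

R = 92/580 = 0.158620… ≈ 0.159 (to 3 d.p.).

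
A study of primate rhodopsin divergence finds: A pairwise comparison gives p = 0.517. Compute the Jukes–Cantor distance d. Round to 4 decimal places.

d = −(3/4) ln(1 − 4p/3) = −0.75 ln(1 − 0.689333) = −0.75 ln(0.310667)
  = −0.75 × (-1.169034) = 0.876776 substitutions/site.

0.8768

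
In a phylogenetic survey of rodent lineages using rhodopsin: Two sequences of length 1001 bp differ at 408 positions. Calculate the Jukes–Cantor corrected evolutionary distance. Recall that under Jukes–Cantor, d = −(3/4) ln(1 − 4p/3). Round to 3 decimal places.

0.588

p = 408/1001 ≈ 0.407592.
d = −(3/4) ln(1 − 4p/3) = −0.75 ln(1 − 0.543456) = −0.75 ln(0.456544)
  = −0.75 × (-0.784070) = 0.588053 substitutions/site.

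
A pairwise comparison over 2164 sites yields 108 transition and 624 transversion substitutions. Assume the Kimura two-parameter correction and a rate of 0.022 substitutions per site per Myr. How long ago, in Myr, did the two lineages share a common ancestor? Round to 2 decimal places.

P = 108/2164 ≈ 0.049908 and Q = 624/2164 ≈ 0.288355.
Under the Kimura two-parameter model, d = −½ ln(1 − 2P − Q) − ¼ ln(1 − 2Q).
1 − 2P − Q = 0.611829, giving −½ ln(0.611829) = 0.245651.
1 − 2Q = 0.42329, giving −¼ ln(0.42329) = 0.214924.
d = 0.245651 + 0.214924 = 0.460575.
Under a molecular clock d = 2μt, so t = d/(2μ) = 0.460575 / (2 × 0.022) = 10.47 Myr.

10.47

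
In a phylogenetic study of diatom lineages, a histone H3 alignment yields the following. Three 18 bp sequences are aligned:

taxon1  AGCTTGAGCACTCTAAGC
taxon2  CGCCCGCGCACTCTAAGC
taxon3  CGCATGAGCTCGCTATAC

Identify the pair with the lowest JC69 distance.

taxon1–taxon2: 4/18 differ, p = 0.222, d = 0.264.
taxon1–taxon3: 6/18 differ, p = 0.333, d = 0.441.
taxon2–taxon3: 7/18 differ, p = 0.389, d = 0.548.
The smallest distance is between taxon1 and taxon2.

taxon1 and taxon2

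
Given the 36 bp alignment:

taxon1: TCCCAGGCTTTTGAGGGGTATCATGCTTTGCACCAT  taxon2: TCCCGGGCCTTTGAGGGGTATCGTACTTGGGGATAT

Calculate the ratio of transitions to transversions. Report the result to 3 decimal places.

2.000

Transitions are A↔G and C↔T; transversions are all other mismatches.
Transitions: 6. Transversions: 3.
R = 6/3 = 2.000.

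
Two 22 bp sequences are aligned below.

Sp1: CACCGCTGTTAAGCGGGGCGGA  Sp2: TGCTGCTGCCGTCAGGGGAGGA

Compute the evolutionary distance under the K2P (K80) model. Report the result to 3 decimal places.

0.763

Of 22 sites, 6 differences are transitions and 4 are transversions, so P = 6/22 ≈ 0.272727 and Q = 4/22 ≈ 0.181818.
Under the Kimura two-parameter model, d = −½ ln(1 − 2P − Q) − ¼ ln(1 − 2Q).
1 − 2P − Q = 0.272728, giving −½ ln(0.272728) = 0.649640.
1 − 2Q = 0.636364, giving −¼ ln(0.636364) = 0.112996.
d = 0.649640 + 0.112996 = 0.762636.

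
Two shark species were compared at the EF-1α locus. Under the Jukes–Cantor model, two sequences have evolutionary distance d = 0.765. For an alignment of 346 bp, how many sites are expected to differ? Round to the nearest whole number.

Invert JC69: p = (3/4)(1 − e^(−4d/3)) = 0.75 × (1 − e^(-1.02)) = 0.75 × (1 − 0.360595) = 0.479554.
Expected differing sites = pL ≈ 0.479554 × 346 = 165.925684 ≈ 166.

166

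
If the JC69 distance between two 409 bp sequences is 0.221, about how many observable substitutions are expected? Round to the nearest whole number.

Invert JC69: p = (3/4)(1 − e^(−4d/3)) = 0.75 × (1 − e^(-0.294667)) = 0.75 × (1 − 0.744780) = 0.191415.
Expected differing sites = pL ≈ 0.191415 × 409 = 78.288735 ≈ 78.

78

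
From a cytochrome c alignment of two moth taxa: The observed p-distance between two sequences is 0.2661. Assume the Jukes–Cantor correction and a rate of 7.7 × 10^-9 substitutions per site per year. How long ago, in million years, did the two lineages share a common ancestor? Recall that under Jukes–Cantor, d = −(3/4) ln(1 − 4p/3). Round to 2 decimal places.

d = −(3/4) ln(1 − 4p/3) = −0.75 ln(1 − 0.3548) = −0.75 ln(0.6452)
  = −0.75 × (-0.438195) = 0.328646 substitutions/site.
Under a molecular clock d = 2μt, so t = d/(2μ) = 0.328646 / (2 × 7.7 × 10^-9) = 21.34 million years.

21.34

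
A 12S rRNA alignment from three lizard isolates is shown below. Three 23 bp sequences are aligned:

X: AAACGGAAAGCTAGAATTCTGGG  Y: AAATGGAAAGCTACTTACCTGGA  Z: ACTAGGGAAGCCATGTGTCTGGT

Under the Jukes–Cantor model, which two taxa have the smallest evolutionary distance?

X–Y: 7/23 differ, p = 0.304, d = 0.390.
X–Z: 10/23 differ, p = 0.435, d = 0.650.
Y–Z: 10/23 differ, p = 0.435, d = 0.650.
The smallest distance is between X and Y.

X and Y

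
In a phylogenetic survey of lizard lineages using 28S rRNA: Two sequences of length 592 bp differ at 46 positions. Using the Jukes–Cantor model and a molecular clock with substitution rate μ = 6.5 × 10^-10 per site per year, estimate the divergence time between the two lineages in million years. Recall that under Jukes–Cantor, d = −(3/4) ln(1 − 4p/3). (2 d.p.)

63.10

p = 46/592 ≈ 0.077703.
d = −(3/4) ln(1 − 4p/3) = −0.75 ln(1 − 0.103604) = −0.75 ln(0.896396)
  = −0.75 × (-0.109373) = 0.082030 substitutions/site.
Under a molecular clock d = 2μt, so t = d/(2μ) = 0.082030 / (2 × 6.5 × 10^-10) = 63.10 million years.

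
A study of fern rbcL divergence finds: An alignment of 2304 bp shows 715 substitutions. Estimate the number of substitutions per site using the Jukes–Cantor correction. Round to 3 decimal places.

0.401

p = 715/2304 ≈ 0.31033.
d = −(3/4) ln(1 − 4p/3) = −0.75 ln(1 − 0.413773) = −0.75 ln(0.586227)
  = −0.75 × (-0.534048) = 0.400536 substitutions/site.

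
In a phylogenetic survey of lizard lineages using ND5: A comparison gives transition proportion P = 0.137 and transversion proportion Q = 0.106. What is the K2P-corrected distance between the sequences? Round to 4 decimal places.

Under the Kimura two-parameter model, d = −½ ln(1 − 2P − Q) − ¼ ln(1 − 2Q).
1 − 2P − Q = 0.62, giving −½ ln(0.62) = 0.239018.
1 − 2Q = 0.788, giving −¼ ln(0.788) = 0.059564.
d = 0.239018 + 0.059564 = 0.298582.

0.2986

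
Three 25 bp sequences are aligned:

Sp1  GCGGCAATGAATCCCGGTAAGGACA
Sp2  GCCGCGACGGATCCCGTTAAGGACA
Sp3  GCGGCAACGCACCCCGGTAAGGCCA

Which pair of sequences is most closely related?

Sp1–Sp2: 5/25 differ, p = 0.200, d = 0.233.
Sp1–Sp3: 4/25 differ, p = 0.160, d = 0.180.
Sp2–Sp3: 6/25 differ, p = 0.240, d = 0.289.
The smallest distance is between Sp1 and Sp3.

Sp1 and Sp3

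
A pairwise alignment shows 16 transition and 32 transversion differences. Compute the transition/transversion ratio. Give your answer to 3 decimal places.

R = 16/32 = 0.500.

0.500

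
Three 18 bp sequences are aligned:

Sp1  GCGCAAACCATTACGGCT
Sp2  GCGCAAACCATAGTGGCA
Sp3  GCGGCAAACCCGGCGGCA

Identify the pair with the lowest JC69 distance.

Sp1 and Sp2

Sp1–Sp2: 4/18 differ, p = 0.222, d = 0.264.
Sp1–Sp3: 8/18 differ, p = 0.444, d = 0.673.
Sp2–Sp3: 7/18 differ, p = 0.389, d = 0.548.
The smallest distance is between Sp1 and Sp2.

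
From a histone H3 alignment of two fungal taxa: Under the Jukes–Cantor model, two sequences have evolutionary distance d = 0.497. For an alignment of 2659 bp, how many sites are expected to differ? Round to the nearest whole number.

966

Invert JC69: p = (3/4)(1 − e^(−4d/3)) = 0.75 × (1 − e^(-0.662667)) = 0.75 × (1 − 0.515475) = 0.363394.
Expected differing sites = pL ≈ 0.363394 × 2659 = 966.264646 ≈ 966.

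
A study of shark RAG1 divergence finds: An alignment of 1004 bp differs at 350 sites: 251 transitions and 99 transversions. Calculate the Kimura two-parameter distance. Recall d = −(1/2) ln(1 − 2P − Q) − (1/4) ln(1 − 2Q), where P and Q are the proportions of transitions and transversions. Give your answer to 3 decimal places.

0.511

P = 251/1004 = 0.25 and Q = 99/1004 ≈ 0.098606.
Under the Kimura two-parameter model, d = −½ ln(1 − 2P − Q) − ¼ ln(1 − 2Q).
1 − 2P − Q = 0.401394, giving −½ ln(0.401394) = 0.456406.
1 − 2Q = 0.802788, giving −¼ ln(0.802788) = 0.054916.
d = 0.456406 + 0.054916 = 0.511322.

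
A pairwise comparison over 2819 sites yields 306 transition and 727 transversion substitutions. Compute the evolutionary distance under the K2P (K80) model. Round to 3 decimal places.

0.503

P = 306/2819 ≈ 0.108549 and Q = 727/2819 ≈ 0.257893.
Under the Kimura two-parameter model, d = −½ ln(1 − 2P − Q) − ¼ ln(1 − 2Q).
1 − 2P − Q = 0.525009, giving −½ ln(0.525009) = 0.322170.
1 − 2Q = 0.484214, giving −¼ ln(0.484214) = 0.181307.
d = 0.322170 + 0.181307 = 0.503477.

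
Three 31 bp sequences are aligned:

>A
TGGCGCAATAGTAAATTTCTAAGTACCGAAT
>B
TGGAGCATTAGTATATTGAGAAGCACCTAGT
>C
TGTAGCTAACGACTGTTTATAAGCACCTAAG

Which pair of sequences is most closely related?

A–B: 9/31 differ, p = 0.290, d = 0.367.
A–C: 13/31 differ, p = 0.419, d = 0.614.
B–C: 12/31 differ, p = 0.387, d = 0.544.
The smallest distance is between A and B.

A and B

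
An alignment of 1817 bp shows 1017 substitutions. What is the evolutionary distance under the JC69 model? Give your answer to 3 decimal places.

p = 1017/1817 ≈ 0.559714.
d = −(3/4) ln(1 − 4p/3) = −0.75 ln(1 − 0.746285) = −0.75 ln(0.253715)
  = −0.75 × (-1.371544) = 1.028658 substitutions/site.

1.029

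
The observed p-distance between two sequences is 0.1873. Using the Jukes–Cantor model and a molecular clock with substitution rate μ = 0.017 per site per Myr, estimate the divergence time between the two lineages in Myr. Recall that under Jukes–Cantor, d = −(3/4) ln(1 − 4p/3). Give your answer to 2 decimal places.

6.34

d = −(3/4) ln(1 − 4p/3) = −0.75 ln(1 − 0.249733) = −0.75 ln(0.750267)
  = −0.75 × (-0.287326) = 0.215495 substitutions/site.
Under a molecular clock d = 2μt, so t = d/(2μ) = 0.215495 / (2 × 0.017) = 6.34 Myr.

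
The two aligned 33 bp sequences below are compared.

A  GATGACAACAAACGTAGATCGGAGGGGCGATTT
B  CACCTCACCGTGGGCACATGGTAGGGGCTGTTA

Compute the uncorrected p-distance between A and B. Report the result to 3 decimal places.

0.485

The sequences differ at 16 of 33 positions.
p = 16/33 = 0.484848… ≈ 0.485 (to 3 d.p.).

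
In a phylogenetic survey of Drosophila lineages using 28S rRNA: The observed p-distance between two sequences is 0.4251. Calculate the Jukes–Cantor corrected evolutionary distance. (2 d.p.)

0.63

d = −(3/4) ln(1 − 4p/3) = −0.75 ln(1 − 0.5668) = −0.75 ln(0.4332)
  = −0.75 × (-0.836556) = 0.627417 substitutions/site.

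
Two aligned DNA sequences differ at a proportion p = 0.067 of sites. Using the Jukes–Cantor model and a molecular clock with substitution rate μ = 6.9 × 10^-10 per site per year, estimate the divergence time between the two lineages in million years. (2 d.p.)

50.86

d = −(3/4) ln(1 − 4p/3) = −0.75 ln(1 − 0.089333) = −0.75 ln(0.910667)
  = −0.75 × (-0.093578) = 0.070184 substitutions/site.
Under a molecular clock d = 2μt, so t = d/(2μ) = 0.070184 / (2 × 6.9 × 10^-10) = 50.86 million years.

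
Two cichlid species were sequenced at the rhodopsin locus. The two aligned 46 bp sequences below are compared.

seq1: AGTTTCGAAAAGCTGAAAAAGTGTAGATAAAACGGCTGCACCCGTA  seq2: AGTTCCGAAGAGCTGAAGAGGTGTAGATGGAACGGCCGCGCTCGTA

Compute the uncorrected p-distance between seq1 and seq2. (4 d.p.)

The sequences differ at 9 of 46 positions (sites 5, 10, 18, 20, 29, 30, 37, 40, 42).
p = 9/46 = 0.195652… ≈ 0.1957 (to 4 d.p.).

0.1957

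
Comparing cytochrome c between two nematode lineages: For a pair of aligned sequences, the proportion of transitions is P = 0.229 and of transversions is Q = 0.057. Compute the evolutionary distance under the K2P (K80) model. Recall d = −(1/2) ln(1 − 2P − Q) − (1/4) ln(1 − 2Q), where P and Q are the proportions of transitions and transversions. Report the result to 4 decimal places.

0.3921

Under the Kimura two-parameter model, d = −½ ln(1 − 2P − Q) − ¼ ln(1 − 2Q).
1 − 2P − Q = 0.485, giving −½ ln(0.485) = 0.361803.
1 − 2Q = 0.886, giving −¼ ln(0.886) = 0.030260.
d = 0.361803 + 0.030260 = 0.392063.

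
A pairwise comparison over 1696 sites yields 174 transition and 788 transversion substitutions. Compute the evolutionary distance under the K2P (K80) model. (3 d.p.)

1.216

P = 174/1696 ≈ 0.102594 and Q = 788/1696 ≈ 0.464623.
Under the Kimura two-parameter model, d = −½ ln(1 − 2P − Q) − ¼ ln(1 − 2Q).
1 − 2P − Q = 0.330189, giving −½ ln(0.330189) = 0.554045.
1 − 2Q = 0.070754, giving −¼ ln(0.070754) = 0.662137.
d = 0.554045 + 0.662137 = 1.216182.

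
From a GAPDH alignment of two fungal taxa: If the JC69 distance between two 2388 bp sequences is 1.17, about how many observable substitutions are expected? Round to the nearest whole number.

1415

Invert JC69: p = (3/4)(1 − e^(−4d/3)) = 0.75 × (1 − e^(-1.56)) = 0.75 × (1 − 0.210136) = 0.592398.
Expected differing sites = pL ≈ 0.592398 × 2388 = 1414.646424 ≈ 1415.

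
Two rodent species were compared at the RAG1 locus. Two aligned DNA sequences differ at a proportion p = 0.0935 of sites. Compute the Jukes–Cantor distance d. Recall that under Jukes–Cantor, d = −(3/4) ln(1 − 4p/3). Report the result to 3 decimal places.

0.100

d = −(3/4) ln(1 − 4p/3) = −0.75 ln(1 − 0.124667) = −0.75 ln(0.875333)
  = −0.75 × (-0.133151) = 0.099863 substitutions/site.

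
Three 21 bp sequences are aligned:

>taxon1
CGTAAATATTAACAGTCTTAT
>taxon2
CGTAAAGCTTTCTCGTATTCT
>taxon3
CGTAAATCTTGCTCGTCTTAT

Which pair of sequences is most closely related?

taxon2 and taxon3

taxon1–taxon2: 8/21 differ, p = 0.381, d = 0.532.
taxon1–taxon3: 5/21 differ, p = 0.238, d = 0.286.
taxon2–taxon3: 4/21 differ, p = 0.190, d = 0.220.
The smallest distance is between taxon2 and taxon3.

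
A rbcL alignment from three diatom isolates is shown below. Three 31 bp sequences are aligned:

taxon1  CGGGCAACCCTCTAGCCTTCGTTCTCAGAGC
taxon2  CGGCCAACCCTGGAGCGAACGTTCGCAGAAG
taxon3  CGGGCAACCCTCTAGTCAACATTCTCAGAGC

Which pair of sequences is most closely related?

taxon1 and taxon3

taxon1–taxon2: 9/31 differ, p = 0.290, d = 0.367.
taxon1–taxon3: 4/31 differ, p = 0.129, d = 0.142.
taxon2–taxon3: 9/31 differ, p = 0.290, d = 0.367.
The smallest distance is between taxon1 and taxon3.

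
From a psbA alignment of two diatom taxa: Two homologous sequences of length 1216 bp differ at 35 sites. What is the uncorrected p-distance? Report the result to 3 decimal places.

0.029

p = 35/1216 = 0.028782… ≈ 0.029 (to 3 d.p.).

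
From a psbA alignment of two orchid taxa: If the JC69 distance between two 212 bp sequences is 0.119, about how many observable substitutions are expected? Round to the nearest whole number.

Invert JC69: p = (3/4)(1 − e^(−4d/3)) = 0.75 × (1 − e^(-0.158667)) = 0.75 × (1 − 0.853280) = 0.110040.
Expected differing sites = pL ≈ 0.110040 × 212 = 23.32848 ≈ 23.

23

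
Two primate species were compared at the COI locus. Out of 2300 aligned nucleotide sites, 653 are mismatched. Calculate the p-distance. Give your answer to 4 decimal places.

0.2839

p = 653/2300 = 0.283913… ≈ 0.2839 (to 4 d.p.).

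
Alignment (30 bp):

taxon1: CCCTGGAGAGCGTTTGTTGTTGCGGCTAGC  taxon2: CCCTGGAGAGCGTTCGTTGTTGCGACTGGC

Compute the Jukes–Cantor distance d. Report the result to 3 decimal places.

0.107

The sequences differ at 3 of 30 sites (15, 25, 28), so p = 3/30 = 0.1.
d = −(3/4) ln(1 − 4p/3) = −0.75 ln(1 − 0.133333) = −0.75 ln(0.866667)
  = −0.75 × (-0.143100) = 0.107325 substitutions/site.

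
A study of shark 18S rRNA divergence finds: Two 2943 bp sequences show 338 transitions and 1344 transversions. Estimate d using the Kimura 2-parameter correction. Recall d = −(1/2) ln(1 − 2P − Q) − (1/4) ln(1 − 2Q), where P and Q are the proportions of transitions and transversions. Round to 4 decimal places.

1.1913

P = 338/2943 ≈ 0.114849 and Q = 1344/2943 ≈ 0.456677.
Under the Kimura two-parameter model, d = −½ ln(1 − 2P − Q) − ¼ ln(1 − 2Q).
1 − 2P − Q = 0.313625, giving −½ ln(0.313625) = 0.579779.
1 − 2Q = 0.086646, giving −¼ ln(0.086646) = 0.611481.
d = 0.579779 + 0.611481 = 1.191260.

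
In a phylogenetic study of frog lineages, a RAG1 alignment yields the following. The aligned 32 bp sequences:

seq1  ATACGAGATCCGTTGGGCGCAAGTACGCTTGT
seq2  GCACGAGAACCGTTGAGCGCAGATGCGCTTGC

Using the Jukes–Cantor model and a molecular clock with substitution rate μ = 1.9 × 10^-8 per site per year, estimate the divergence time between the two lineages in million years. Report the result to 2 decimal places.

8.00

The sequences differ at 8 of 32 sites (1, 2, 9, 16, 22, 23, 25, 32), so p = 8/32 = 0.25.
d = −(3/4) ln(1 − 4p/3) = −0.75 ln(1 − 0.333333) = −0.75 ln(0.666667)
  = −0.75 × (-0.405465) = 0.304099 substitutions/site.
Under a molecular clock d = 2μt, so t = d/(2μ) = 0.304099 / (2 × 1.9 × 10^-8) = 8.00 million years.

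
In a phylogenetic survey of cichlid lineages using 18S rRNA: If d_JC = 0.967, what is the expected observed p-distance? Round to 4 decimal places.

p = (3/4)(1 − e^(−4d/3)) = 0.75 × (1 − e^(-1.289333)) = 0.75 × (1 − 0.275454) = 0.543410.

0.5434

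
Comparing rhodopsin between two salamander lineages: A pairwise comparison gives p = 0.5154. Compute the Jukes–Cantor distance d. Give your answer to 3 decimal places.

0.872

d = −(3/4) ln(1 − 4p/3) = −0.75 ln(1 − 0.6872) = −0.75 ln(0.3128)
  = −0.75 × (-1.162191) = 0.871643 substitutions/site.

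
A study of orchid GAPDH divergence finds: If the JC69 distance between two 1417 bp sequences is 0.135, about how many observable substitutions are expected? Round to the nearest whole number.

175

Invert JC69: p = (3/4)(1 − e^(−4d/3)) = 0.75 × (1 − e^(-0.18)) = 0.75 × (1 − 0.835270) = 0.123548.
Expected differing sites = pL ≈ 0.123548 × 1417 = 175.067516 ≈ 175.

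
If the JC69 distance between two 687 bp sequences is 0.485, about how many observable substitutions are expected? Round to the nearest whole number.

Invert JC69: p = (3/4)(1 − e^(−4d/3)) = 0.75 × (1 − e^(-0.646667)) = 0.75 × (1 − 0.523789) = 0.357158.
Expected differing sites = pL ≈ 0.357158 × 687 = 245.367546 ≈ 245.

245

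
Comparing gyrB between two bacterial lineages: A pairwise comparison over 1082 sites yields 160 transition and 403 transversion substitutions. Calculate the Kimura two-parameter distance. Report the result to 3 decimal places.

0.893

P = 160/1082 ≈ 0.147874 and Q = 403/1082 ≈ 0.372458.
Under the Kimura two-parameter model, d = −½ ln(1 − 2P − Q) − ¼ ln(1 − 2Q).
1 − 2P − Q = 0.331794, giving −½ ln(0.331794) = 0.551620.
1 − 2Q = 0.255084, giving −¼ ln(0.255084) = 0.341541.
d = 0.551620 + 0.341541 = 0.893161.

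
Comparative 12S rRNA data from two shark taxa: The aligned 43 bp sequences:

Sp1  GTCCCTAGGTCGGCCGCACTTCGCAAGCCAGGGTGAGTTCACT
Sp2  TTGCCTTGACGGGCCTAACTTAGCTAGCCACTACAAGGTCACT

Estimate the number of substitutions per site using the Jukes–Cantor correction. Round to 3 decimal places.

0.514

The sequences differ at 16 of 43 sites, so p = 16/43 ≈ 0.372093.
d = −(3/4) ln(1 − 4p/3) = −0.75 ln(1 − 0.496124) = −0.75 ln(0.503876)
  = −0.75 × (-0.685425) = 0.514069 substitutions/site.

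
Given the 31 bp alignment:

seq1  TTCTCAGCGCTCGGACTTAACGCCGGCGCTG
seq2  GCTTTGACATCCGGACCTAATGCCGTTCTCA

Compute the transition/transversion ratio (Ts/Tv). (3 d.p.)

Transitions are A↔G and C↔T; transversions are all other mismatches.
Transitions: 14. Transversions: 3.
R = 14/3 = 4.666666… ≈ 4.667 (to 3 d.p.).

4.667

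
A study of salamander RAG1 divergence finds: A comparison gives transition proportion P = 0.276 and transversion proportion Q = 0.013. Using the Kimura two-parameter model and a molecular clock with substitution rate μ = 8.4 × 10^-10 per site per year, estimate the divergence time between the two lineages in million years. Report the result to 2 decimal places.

Under the Kimura two-parameter model, d = −½ ln(1 − 2P − Q) − ¼ ln(1 − 2Q).
1 − 2P − Q = 0.435, giving −½ ln(0.435) = 0.416205.
1 − 2Q = 0.974, giving −¼ ln(0.974) = 0.006586.
d = 0.416205 + 0.006586 = 0.422791.
Under a molecular clock d = 2μt, so t = d/(2μ) = 0.422791 / (2 × 8.4 × 10^-10) = 251.66 million years.

251.66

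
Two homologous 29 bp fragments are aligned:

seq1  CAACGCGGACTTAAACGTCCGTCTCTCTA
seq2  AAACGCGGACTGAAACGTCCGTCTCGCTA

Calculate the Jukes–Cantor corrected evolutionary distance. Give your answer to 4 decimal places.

0.1113

The sequences differ at 3 of 29 sites (1, 12, 26), so p = 3/29 ≈ 0.103448.
d = −(3/4) ln(1 − 4p/3) = −0.75 ln(1 − 0.137931) = −0.75 ln(0.862069)
  = −0.75 × (-0.148420) = 0.111315 substitutions/site.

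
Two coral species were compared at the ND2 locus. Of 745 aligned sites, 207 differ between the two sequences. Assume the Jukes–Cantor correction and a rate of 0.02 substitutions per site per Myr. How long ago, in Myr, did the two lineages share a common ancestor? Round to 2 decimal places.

8.68

p = 207/745 ≈ 0.277852.
d = −(3/4) ln(1 − 4p/3) = −0.75 ln(1 − 0.370469) = −0.75 ln(0.629531)
  = −0.75 × (-0.462780) = 0.347085 substitutions/site.
Under a molecular clock d = 2μt, so t = d/(2μ) = 0.347085 / (2 × 0.02) = 8.68 Myr.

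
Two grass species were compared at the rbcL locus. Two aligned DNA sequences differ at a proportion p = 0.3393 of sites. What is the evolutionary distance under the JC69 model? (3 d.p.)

0.452

d = −(3/4) ln(1 − 4p/3) = −0.75 ln(1 − 0.4524) = −0.75 ln(0.5476)
  = −0.75 × (-0.602210) = 0.451658 substitutions/site.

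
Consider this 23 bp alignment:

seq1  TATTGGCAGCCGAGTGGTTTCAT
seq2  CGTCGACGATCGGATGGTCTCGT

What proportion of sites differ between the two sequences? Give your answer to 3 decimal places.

0.478

The sequences differ at 11 of 23 positions.
p = 11/23 = 0.478260… ≈ 0.478 (to 3 d.p.).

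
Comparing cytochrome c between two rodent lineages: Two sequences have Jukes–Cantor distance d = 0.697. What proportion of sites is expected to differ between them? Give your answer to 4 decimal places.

0.4539

p = (3/4)(1 − e^(−4d/3)) = 0.75 × (1 − e^(-0.929333)) = 0.75 × (1 − 0.394817) = 0.453887.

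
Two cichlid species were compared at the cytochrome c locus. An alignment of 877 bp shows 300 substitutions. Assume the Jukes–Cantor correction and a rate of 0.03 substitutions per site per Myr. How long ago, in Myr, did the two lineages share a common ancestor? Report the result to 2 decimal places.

p = 300/877 ≈ 0.342075.
d = −(3/4) ln(1 − 4p/3) = −0.75 ln(1 − 0.4561) = −0.75 ln(0.5439)
  = −0.75 × (-0.608990) = 0.456743 substitutions/site.
Under a molecular clock d = 2μt, so t = d/(2μ) = 0.456743 / (2 × 0.03) = 7.61 Myr.

7.61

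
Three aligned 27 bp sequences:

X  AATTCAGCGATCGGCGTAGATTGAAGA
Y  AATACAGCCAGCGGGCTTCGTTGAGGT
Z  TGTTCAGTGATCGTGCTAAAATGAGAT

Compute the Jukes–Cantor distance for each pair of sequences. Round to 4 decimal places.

d(X,Y) = 0.5107, d(X,Z) = 0.5876, d(Y,Z) = 0.6735

X–Y: 10/27 sites differ → p ≈ 0.37037, d = −0.75 ln(1 − 0.493827) = 0.510658 ≈ 0.5107.
X–Z: 11/27 sites differ → p ≈ 0.407407, d = −0.75 ln(1 − 0.543209) = 0.587647 ≈ 0.5876.
Y–Z: 12/27 sites differ → p ≈ 0.444444, d = −0.75 ln(1 − 0.592592) = 0.673455 ≈ 0.6735.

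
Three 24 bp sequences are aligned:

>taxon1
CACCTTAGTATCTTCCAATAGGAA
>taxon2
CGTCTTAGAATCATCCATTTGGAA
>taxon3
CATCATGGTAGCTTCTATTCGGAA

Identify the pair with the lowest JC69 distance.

taxon1–taxon2: 6/24 differ, p = 0.250, d = 0.304.
taxon1–taxon3: 7/24 differ, p = 0.292, d = 0.369.
taxon2–taxon3: 8/24 differ, p = 0.333, d = 0.441.
The smallest distance is between taxon1 and taxon2.

taxon1 and taxon2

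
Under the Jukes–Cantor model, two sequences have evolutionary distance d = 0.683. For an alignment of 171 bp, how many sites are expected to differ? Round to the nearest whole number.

Invert JC69: p = (3/4)(1 − e^(−4d/3)) = 0.75 × (1 − e^(-0.910667)) = 0.75 × (1 − 0.402256) = 0.448308.
Expected differing sites = pL ≈ 0.448308 × 171 = 76.660668 ≈ 77.

77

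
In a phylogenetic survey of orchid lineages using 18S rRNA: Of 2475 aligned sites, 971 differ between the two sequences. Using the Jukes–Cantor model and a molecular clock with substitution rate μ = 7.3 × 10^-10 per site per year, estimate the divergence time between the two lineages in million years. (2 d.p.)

380.36

p = 971/2475 ≈ 0.392323.
d = −(3/4) ln(1 − 4p/3) = −0.75 ln(1 − 0.523097) = −0.75 ln(0.476903)
  = −0.75 × (-0.740442) = 0.555332 substitutions/site.
Under a molecular clock d = 2μt, so t = d/(2μ) = 0.555332 / (2 × 7.3 × 10^-10) = 380.36 million years.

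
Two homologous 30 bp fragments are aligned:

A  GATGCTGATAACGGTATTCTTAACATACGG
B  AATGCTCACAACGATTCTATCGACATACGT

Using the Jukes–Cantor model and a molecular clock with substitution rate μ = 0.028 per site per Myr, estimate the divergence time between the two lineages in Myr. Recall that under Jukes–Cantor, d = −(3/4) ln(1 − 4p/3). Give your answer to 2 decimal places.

The sequences differ at 10 of 30 sites (1, 7, 9, 14, 16, 17, 19, 21, 22, 30), so p = 10/30 ≈ 0.333333.
d = −(3/4) ln(1 − 4p/3) = −0.75 ln(1 − 0.444444) = −0.75 ln(0.555556)
  = −0.75 × (-0.587786) = 0.440840 substitutions/site.
Under a molecular clock d = 2μt, so t = d/(2μ) = 0.440840 / (2 × 0.028) = 7.87 Myr.

7.87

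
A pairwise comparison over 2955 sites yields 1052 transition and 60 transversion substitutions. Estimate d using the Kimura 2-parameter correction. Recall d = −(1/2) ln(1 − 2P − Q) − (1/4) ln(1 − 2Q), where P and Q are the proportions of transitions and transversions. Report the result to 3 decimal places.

0.669

P = 1052/2955 ≈ 0.356007 and Q = 60/2955 ≈ 0.020305.
Under the Kimura two-parameter model, d = −½ ln(1 − 2P − Q) − ¼ ln(1 − 2Q).
1 − 2P − Q = 0.267681, giving −½ ln(0.267681) = 0.658980.
1 − 2Q = 0.95939, giving −¼ ln(0.95939) = 0.010364.
d = 0.658980 + 0.010364 = 0.669344.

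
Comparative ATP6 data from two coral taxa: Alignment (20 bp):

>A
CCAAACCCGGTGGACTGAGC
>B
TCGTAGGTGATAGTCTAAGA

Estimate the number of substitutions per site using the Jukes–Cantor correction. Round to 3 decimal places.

The sequences differ at 11 of 20 sites, so p = 11/20 = 0.55.
d = −(3/4) ln(1 − 4p/3) = −0.75 ln(1 − 0.733333) = −0.75 ln(0.266667)
  = −0.75 × (-1.321755) = 0.991316 substitutions/site.

0.991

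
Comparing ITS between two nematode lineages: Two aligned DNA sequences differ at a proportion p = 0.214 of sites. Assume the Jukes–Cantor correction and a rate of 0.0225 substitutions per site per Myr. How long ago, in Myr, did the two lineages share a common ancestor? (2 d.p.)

d = −(3/4) ln(1 − 4p/3) = −0.75 ln(1 − 0.285333) = −0.75 ln(0.714667)
  = −0.75 × (-0.335939) = 0.251954 substitutions/site.
Under a molecular clock d = 2μt, so t = d/(2μ) = 0.251954 / (2 × 0.0225) = 5.60 Myr.

5.60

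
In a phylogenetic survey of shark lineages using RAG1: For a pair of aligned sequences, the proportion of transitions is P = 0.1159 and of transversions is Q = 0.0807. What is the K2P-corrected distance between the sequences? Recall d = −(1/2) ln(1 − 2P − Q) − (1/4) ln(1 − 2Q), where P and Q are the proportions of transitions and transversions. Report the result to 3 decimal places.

0.231

Under the Kimura two-parameter model, d = −½ ln(1 − 2P − Q) − ¼ ln(1 − 2Q).
1 − 2P − Q = 0.6875, giving −½ ln(0.6875) = 0.187347.
1 − 2Q = 0.8386, giving −¼ ln(0.8386) = 0.044005.
d = 0.187347 + 0.044005 = 0.231352.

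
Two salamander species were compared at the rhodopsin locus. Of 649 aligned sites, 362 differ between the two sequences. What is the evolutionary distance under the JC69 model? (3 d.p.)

1.021

p = 362/649 ≈ 0.557781.
d = −(3/4) ln(1 − 4p/3) = −0.75 ln(1 − 0.743708) = −0.75 ln(0.256292)
  = −0.75 × (-1.361438) = 1.021079 substitutions/site.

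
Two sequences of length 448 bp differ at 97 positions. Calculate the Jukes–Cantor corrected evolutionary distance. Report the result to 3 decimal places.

0.255

p = 97/448 ≈ 0.216518.
d = −(3/4) ln(1 − 4p/3) = −0.75 ln(1 − 0.288691) = −0.75 ln(0.711309)
  = −0.75 × (-0.340648) = 0.255486 substitutions/site.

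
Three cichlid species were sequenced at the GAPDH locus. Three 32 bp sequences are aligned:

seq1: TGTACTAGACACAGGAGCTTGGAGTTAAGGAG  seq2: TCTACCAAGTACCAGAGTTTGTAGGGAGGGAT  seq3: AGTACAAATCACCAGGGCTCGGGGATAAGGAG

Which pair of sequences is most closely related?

seq1–seq2: 13/32 differ, p = 0.406, d = 0.585.
seq1–seq3: 10/32 differ, p = 0.313, d = 0.404.
seq2–seq3: 14/32 differ, p = 0.438, d = 0.657.
The smallest distance is between seq1 and seq3.

seq1 and seq3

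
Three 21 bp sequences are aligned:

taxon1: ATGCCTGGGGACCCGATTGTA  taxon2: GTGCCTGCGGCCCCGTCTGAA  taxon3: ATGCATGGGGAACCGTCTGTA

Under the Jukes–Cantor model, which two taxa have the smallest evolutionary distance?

taxon1 and taxon3

taxon1–taxon2: 6/21 differ, p = 0.286, d = 0.360.
taxon1–taxon3: 4/21 differ, p = 0.190, d = 0.220.
taxon2–taxon3: 6/21 differ, p = 0.286, d = 0.360.
The smallest distance is between taxon1 and taxon3.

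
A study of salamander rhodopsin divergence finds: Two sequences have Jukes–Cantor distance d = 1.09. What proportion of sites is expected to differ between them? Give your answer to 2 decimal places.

0.57

p = (3/4)(1 − e^(−4d/3)) = 0.75 × (1 − e^(-1.453333)) = 0.75 × (1 − 0.233790) = 0.574658.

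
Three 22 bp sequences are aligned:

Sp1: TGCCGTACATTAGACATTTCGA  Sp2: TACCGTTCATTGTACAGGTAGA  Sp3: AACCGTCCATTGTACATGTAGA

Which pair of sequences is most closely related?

Sp1–Sp2: 7/22 differ, p = 0.318, d = 0.414.
Sp1–Sp3: 7/22 differ, p = 0.318, d = 0.414.
Sp2–Sp3: 3/22 differ, p = 0.136, d = 0.151.
The smallest distance is between Sp2 and Sp3.

Sp2 and Sp3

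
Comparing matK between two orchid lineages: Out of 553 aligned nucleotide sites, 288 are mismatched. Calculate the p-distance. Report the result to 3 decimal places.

p = 288/553 = 0.520795… ≈ 0.521 (to 3 d.p.).

0.521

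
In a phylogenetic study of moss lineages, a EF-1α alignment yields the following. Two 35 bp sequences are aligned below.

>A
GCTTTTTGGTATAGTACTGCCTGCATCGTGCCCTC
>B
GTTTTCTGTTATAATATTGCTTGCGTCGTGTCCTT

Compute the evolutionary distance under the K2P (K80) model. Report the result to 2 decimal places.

Of 35 sites, 8 differences are transitions and 1 are transversions, so P = 8/35 ≈ 0.228571 and Q = 1/35 ≈ 0.028571.
Under the Kimura two-parameter model, d = −½ ln(1 − 2P − Q) − ¼ ln(1 − 2Q).
1 − 2P − Q = 0.514287, giving −½ ln(0.514287) = 0.332487.
1 − 2Q = 0.942858, giving −¼ ln(0.942858) = 0.014710.
d = 0.332487 + 0.014710 = 0.347197.

0.35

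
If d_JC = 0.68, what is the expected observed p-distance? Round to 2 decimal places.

p = (3/4)(1 − e^(−4d/3)) = 0.75 × (1 − e^(-0.906667)) = 0.75 × (1 − 0.403868) = 0.447099.

0.45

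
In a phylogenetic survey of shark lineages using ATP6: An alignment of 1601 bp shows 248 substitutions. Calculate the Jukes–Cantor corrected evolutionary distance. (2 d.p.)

p = 248/1601 ≈ 0.154903.
d = −(3/4) ln(1 − 4p/3) = −0.75 ln(1 − 0.206537) = −0.75 ln(0.793463)
  = −0.75 × (-0.231348) = 0.173511 substitutions/site.

0.17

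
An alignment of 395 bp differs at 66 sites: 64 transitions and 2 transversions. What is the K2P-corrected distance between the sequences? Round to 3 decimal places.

P = 64/395 ≈ 0.162025 and Q = 2/395 ≈ 0.005063.
Under the Kimura two-parameter model, d = −½ ln(1 − 2P − Q) − ¼ ln(1 − 2Q).
1 − 2P − Q = 0.670887, giving −½ ln(0.670887) = 0.199577.
1 − 2Q = 0.989874, giving −¼ ln(0.989874) = 0.002544.
d = 0.199577 + 0.002544 = 0.202121.

0.202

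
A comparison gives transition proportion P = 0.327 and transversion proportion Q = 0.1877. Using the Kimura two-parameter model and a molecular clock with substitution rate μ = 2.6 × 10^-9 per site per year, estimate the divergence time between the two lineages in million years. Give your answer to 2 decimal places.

Under the Kimura two-parameter model, d = −½ ln(1 − 2P − Q) − ¼ ln(1 − 2Q).
1 − 2P − Q = 0.1583, giving −½ ln(0.1583) = 0.921632.
1 − 2Q = 0.6246, giving −¼ ln(0.6246) = 0.117661.
d = 0.921632 + 0.117661 = 1.039293.
Under a molecular clock d = 2μt, so t = d/(2μ) = 1.039293 / (2 × 2.6 × 10^-9) = 199.86 million years.

199.86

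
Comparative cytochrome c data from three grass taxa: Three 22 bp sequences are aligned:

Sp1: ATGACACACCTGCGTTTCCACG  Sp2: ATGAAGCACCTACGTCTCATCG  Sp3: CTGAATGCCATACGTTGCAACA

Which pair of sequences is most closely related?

Sp1 and Sp2

Sp1–Sp2: 6/22 differ, p = 0.273, d = 0.339.
Sp1–Sp3: 10/22 differ, p = 0.455, d = 0.699.
Sp2–Sp3: 9/22 differ, p = 0.409, d = 0.591.
The smallest distance is between Sp1 and Sp2.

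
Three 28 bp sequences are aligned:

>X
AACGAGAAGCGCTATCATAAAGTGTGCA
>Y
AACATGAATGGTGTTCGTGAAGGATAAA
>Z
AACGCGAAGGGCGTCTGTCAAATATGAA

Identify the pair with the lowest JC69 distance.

Y and Z

X–Y: 13/28 differ, p = 0.464, d = 0.724.
X–Z: 11/28 differ, p = 0.393, d = 0.556.
Y–Z: 10/28 differ, p = 0.357, d = 0.485.
The smallest distance is between Y and Z.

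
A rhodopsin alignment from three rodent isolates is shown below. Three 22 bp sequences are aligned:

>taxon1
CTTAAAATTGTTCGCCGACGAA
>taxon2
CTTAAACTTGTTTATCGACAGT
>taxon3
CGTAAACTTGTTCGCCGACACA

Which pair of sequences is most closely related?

taxon1–taxon2: 7/22 differ, p = 0.318, d = 0.414.
taxon1–taxon3: 4/22 differ, p = 0.182, d = 0.208.
taxon2–taxon3: 6/22 differ, p = 0.273, d = 0.339.
The smallest distance is between taxon1 and taxon3.

taxon1 and taxon3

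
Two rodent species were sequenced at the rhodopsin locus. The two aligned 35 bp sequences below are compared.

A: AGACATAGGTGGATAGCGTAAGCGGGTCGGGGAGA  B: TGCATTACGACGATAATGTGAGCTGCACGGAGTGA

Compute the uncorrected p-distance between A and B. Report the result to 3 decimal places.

0.429

The sequences differ at 15 of 35 positions.
p = 15/35 = 0.428571… ≈ 0.429 (to 3 d.p.).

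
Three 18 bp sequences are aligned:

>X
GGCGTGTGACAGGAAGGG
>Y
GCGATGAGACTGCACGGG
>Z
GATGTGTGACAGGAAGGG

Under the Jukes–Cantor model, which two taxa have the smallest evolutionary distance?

X–Y: 7/18 differ, p = 0.389, d = 0.548.
X–Z: 2/18 differ, p = 0.111, d = 0.120.
Y–Z: 7/18 differ, p = 0.389, d = 0.548.
The smallest distance is between X and Z.

X and Z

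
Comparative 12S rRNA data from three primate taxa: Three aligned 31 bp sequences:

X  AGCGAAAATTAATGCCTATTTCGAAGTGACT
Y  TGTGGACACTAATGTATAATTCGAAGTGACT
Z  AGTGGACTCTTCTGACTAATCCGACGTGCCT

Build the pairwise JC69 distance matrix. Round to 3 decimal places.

X–Y: 8/31 sites differ → p ≈ 0.258065, d = −0.75 ln(1 − 0.344087) = 0.316295 ≈ 0.316.
X–Z: 12/31 sites differ → p ≈ 0.387097, d = −0.75 ln(1 − 0.516129) = 0.544453 ≈ 0.544.
Y–Z: 9/31 sites differ → p ≈ 0.290323, d = −0.75 ln(1 − 0.387097) = 0.367161 ≈ 0.367.

d(X,Y) = 0.316, d(X,Z) = 0.544, d(Y,Z) = 0.367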